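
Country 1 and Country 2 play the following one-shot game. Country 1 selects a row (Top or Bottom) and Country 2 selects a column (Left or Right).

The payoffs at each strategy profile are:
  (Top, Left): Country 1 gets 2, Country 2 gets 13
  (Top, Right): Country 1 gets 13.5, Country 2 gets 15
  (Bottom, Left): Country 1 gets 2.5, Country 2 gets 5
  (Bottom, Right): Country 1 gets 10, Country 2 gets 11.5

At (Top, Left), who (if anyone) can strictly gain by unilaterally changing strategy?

Both

Country 1 at (Top, Left) earns 2; deviating to Bottom yields 2.5 — a strict improvement.
Country 2 earns 13; deviating to Right yields 15 — a strict improvement.
Both Country 1 and Country 2 have strictly profitable deviations.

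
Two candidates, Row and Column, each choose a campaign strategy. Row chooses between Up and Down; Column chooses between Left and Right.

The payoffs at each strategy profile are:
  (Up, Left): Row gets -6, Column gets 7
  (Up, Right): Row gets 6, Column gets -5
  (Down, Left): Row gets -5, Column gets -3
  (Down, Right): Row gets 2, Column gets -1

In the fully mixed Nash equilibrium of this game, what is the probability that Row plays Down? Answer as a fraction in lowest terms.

6/7

Let p be the probability that Row plays Up. In a completely mixed equilibrium, Column must be indifferent between Left and Right.
Column's expected payoff from Left is 7p − 3(1−p); from Right it is −5p − (1−p).
Setting these equal: 10p − 3 = −4p − 1, so p = 1/7.
Therefore Row plays Down with probability 1 − 1/7 = 6/7.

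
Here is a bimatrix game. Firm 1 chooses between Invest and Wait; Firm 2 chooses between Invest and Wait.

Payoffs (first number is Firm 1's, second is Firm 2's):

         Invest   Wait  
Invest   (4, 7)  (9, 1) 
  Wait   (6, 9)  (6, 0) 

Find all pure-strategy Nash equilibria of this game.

(Wait, Invest)

(Invest, Invest): Firm 1 prefers Wait (6 > 4) — not an equilibrium.
(Invest, Wait): Firm 2 prefers Invest (7 > 1) — not an equilibrium.
(Wait, Invest): Firm 1 gets 6 ≥ 4 from Invest, and Firm 2 gets 9 ≥ 0 from Wait — Nash equilibrium.
(Wait, Wait): Firm 1 prefers Invest (9 > 6); Firm 2 prefers Invest (9 > 0) — not an equilibrium.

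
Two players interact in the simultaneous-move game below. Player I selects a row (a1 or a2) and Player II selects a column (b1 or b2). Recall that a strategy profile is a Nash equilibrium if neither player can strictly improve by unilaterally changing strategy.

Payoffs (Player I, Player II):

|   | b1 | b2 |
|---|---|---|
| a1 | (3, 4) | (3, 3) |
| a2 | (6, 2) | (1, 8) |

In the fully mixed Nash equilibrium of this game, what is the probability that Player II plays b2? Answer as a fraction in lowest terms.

3/5

Let y be the probability that Player II plays b1. In a completely mixed equilibrium, Player I must be indifferent between a1 and a2.
Player I's expected payoff from a1 is 3y + 3(1−y); from a2 it is 6y + (1−y).
Setting these equal: 3 = 5y + 1, so y = 2/5.
Therefore Player II plays b2 with probability 1 − 2/5 = 3/5.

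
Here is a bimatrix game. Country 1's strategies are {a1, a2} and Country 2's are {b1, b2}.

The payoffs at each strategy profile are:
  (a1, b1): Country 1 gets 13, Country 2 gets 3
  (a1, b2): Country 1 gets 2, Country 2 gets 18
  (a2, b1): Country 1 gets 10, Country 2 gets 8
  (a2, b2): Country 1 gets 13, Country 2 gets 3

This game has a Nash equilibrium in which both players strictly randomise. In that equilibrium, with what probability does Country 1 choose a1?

1/4

Let r be the probability that Country 1 plays a1. In a completely mixed equilibrium, Country 2 must be indifferent between b1 and b2.
Country 2's expected payoff from b1 is 3r + 8(1−r); from b2 it is 18r + 3(1−r).
Setting these equal: −5r + 8 = 15r + 3, so r = 1/4.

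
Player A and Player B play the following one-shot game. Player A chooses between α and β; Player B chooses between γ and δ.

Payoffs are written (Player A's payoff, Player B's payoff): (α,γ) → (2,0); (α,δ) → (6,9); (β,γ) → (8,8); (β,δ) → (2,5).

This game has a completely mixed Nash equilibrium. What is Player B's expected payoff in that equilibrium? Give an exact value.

6

First find x, the probability Player A plays α, from Player B's indifference between γ and δ: 8(1−x) = 9x + 5(1−x), giving x = 1/4.
Since Player B is indifferent in equilibrium, Player B's expected payoff equals the payoff from either column against (1/4, 3/4). Using γ: 8(3/4) = 6.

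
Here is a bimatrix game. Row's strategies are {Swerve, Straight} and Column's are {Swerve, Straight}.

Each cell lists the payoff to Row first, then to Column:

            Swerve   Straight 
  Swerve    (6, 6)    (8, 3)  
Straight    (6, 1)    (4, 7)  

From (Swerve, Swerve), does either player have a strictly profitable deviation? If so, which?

Row at (Swerve, Swerve) earns 6; deviating to Straight yields 6 — not better.
Column earns 6; deviating to Straight yields 3 — not better.
Neither player can strictly improve; the profile is a Nash equilibrium.

Neither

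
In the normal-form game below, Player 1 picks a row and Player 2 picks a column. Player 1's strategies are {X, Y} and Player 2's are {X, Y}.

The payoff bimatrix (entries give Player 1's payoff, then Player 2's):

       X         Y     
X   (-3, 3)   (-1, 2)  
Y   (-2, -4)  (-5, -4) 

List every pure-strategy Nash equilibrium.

(Y, X)

(X, X): Player 1 prefers Y (-2 > -3) — not an equilibrium.
(X, Y): Player 2 prefers X (3 > 2) — not an equilibrium.
(Y, X): Player 1 gets -2 ≥ -3 from X, and Player 2 gets -4 ≥ -4 from Y — Nash equilibrium.
(Y, Y): Player 1 prefers X (-1 > -5) — not an equilibrium.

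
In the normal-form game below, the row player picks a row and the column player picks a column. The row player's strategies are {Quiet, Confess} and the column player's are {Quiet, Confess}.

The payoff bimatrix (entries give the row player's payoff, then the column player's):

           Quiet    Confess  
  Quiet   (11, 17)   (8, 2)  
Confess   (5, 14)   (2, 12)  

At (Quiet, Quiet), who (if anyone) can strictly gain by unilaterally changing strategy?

The row player at (Quiet, Quiet) earns 11; deviating to Confess yields 5 — not better.
The column player earns 17; deviating to Confess yields 2 — not better.
Neither player can strictly improve; the profile is a Nash equilibrium.

Neither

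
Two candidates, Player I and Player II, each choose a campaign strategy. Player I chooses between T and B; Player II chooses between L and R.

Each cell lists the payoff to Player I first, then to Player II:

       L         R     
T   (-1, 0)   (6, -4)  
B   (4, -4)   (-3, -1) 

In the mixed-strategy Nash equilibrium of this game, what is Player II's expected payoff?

First find x, the probability Player I plays T, from Player II's indifference between L and R: −4(1−x) = −4x − (1−x), giving x = 3/7.
Since Player II is indifferent in equilibrium, Player II's expected payoff equals the payoff from either column against (3/7, 4/7). Using L: −4(4/7) = -16/7.

-16/7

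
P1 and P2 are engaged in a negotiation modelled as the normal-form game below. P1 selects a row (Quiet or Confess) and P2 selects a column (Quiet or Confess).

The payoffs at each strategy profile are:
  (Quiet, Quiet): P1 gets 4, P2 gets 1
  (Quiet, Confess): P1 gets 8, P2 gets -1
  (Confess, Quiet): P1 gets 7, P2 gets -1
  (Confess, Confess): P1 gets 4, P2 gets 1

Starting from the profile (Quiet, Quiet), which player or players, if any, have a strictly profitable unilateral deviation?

P1 at (Quiet, Quiet) earns 4; deviating to Confess yields 7 — a strict improvement.
P2 earns 1; deviating to Confess yields -1 — not better.
Only P1 has a strictly profitable deviation.

P1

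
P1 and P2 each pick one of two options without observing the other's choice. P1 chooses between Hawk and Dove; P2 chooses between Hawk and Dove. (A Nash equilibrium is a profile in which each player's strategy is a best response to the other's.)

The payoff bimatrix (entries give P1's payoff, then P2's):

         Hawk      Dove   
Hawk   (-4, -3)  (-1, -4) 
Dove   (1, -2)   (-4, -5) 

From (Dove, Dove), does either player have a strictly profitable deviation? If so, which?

P1 at (Dove, Dove) earns -4; deviating to Hawk yields -1 — a strict improvement.
P2 earns -5; deviating to Hawk yields -2 — a strict improvement.
Both P1 and P2 have strictly profitable deviations.

Both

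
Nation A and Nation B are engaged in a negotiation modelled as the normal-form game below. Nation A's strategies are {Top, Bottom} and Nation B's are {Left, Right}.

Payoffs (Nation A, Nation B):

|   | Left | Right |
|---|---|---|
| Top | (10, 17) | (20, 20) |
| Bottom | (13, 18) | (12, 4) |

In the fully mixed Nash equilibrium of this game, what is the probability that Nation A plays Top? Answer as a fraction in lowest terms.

Let p be the probability that Nation A plays Top. In a completely mixed equilibrium, Nation B must be indifferent between Left and Right.
Nation B's expected payoff from Left is 17p + 18(1−p); from Right it is 20p + 4(1−p).
Setting these equal: −p + 18 = 16p + 4, so p = 14/17.

14/17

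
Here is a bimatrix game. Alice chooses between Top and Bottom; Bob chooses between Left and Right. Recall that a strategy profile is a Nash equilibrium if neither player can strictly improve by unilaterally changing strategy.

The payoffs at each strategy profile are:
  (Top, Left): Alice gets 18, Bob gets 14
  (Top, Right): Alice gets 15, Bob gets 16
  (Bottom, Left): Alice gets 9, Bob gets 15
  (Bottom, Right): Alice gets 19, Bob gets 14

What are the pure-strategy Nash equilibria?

(Top, Left): Bob prefers Right (16 > 14) — not an equilibrium.
(Top, Right): Alice prefers Bottom (19 > 15) — not an equilibrium.
(Bottom, Left): Alice prefers Top (18 > 9) — not an equilibrium.
(Bottom, Right): Bob prefers Left (15 > 14) — not an equilibrium.

none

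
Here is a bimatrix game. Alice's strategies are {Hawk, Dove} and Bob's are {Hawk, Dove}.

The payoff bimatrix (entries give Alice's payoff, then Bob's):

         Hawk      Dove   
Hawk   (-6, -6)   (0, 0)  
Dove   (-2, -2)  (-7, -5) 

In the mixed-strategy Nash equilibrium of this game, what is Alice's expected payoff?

-42/11

First find y, the probability Bob plays Hawk, from Alice's indifference between Hawk and Dove: −6y = −2y − 7(1−y), giving y = 7/11.
Since Alice is indifferent in equilibrium, Alice's expected payoff equals the payoff from either row against (7/11, 4/11). Using Hawk: −6(7/11) = -42/11.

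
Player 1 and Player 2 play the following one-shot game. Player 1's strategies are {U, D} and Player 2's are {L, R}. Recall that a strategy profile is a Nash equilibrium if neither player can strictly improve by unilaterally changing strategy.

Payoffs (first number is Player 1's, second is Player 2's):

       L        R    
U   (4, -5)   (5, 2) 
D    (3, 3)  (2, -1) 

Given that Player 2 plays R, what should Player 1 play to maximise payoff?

U

Against R, Player 1 earns 5 from U and 2 from D.
So U is the best response.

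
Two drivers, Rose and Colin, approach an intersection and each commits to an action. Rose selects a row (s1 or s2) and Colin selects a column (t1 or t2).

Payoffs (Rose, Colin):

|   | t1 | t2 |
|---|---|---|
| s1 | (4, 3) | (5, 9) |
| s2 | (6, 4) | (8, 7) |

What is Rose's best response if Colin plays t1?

Against t1, Rose earns 4 from s1 and 6 from s2.
So s2 is the best response.

s2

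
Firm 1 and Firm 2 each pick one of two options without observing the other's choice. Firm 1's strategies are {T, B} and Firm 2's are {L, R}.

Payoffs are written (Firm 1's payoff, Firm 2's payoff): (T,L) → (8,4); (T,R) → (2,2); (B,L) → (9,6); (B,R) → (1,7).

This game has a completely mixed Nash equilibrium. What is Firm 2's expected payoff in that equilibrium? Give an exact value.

16/3

First find p, the probability Firm 1 plays T, from Firm 2's indifference between L and R: 4p + 6(1−p) = 2p + 7(1−p), giving p = 1/3.
Since Firm 2 is indifferent in equilibrium, Firm 2's expected payoff equals the payoff from either column against (1/3, 2/3). Using L: 4(1/3) + 6(2/3) = 16/3.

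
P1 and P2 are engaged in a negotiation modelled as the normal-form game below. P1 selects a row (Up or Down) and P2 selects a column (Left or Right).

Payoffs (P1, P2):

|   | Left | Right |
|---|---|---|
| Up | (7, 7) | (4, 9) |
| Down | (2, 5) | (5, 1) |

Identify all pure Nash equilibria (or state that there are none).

none

(Up, Left): P2 prefers Right (9 > 7) — not an equilibrium.
(Up, Right): P1 prefers Down (5 > 4) — not an equilibrium.
(Down, Left): P1 prefers Up (7 > 2) — not an equilibrium.
(Down, Right): P2 prefers Left (5 > 1) — not an equilibrium.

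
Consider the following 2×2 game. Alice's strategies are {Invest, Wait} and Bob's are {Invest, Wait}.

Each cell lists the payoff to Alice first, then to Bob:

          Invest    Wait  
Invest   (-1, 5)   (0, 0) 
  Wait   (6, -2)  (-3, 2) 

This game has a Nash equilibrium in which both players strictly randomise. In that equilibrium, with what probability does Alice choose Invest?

4/9

Let r be the probability that Alice plays Invest. In a completely mixed equilibrium, Bob must be indifferent between Invest and Wait.
Bob's expected payoff from Invest is 5r − 2(1−r); from Wait it is 2(1−r).
Setting these equal: 7r − 2 = −2r + 2, so r = 4/9.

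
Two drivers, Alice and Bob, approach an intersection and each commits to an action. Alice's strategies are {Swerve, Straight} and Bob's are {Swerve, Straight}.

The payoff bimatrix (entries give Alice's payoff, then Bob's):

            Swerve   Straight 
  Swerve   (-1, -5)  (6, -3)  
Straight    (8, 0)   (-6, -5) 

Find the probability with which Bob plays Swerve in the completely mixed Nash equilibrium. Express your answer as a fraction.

4/7

Let q be the probability that Bob plays Swerve. In a completely mixed equilibrium, Alice must be indifferent between Swerve and Straight.
Alice's expected payoff from Swerve is −q + 6(1−q); from Straight it is 8q − 6(1−q).
Setting these equal: −7q + 6 = 14q − 6, so q = 4/7.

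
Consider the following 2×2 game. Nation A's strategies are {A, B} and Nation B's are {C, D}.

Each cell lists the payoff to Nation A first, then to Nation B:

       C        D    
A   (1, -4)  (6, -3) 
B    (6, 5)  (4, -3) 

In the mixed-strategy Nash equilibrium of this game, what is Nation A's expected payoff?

First find q, the probability Nation B plays C, from Nation A's indifference between A and B: q + 6(1−q) = 6q + 4(1−q), giving q = 2/7.
Since Nation A is indifferent in equilibrium, Nation A's expected payoff equals the payoff from either row against (2/7, 5/7). Using A: (2/7) + 6(5/7) = 32/7.

32/7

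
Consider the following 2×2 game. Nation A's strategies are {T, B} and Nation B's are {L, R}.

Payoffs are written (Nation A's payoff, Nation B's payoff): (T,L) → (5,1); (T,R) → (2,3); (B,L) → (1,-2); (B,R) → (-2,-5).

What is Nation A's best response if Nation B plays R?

Against R, Nation A earns 2 from T and -2 from B.
So T is the best response.

T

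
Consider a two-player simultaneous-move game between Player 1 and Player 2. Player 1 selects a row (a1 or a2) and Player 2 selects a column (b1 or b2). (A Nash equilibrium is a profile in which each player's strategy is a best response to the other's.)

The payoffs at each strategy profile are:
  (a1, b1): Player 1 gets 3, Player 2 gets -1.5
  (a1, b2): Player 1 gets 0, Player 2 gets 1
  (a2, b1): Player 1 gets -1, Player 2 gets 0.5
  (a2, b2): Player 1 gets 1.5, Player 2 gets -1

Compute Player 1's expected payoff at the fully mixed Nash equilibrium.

First find q, the probability Player 2 plays b1, from Player 1's indifference between a1 and a2: 3q = −q + 1.5(1−q), giving q = 3/11.
Since Player 1 is indifferent in equilibrium, Player 1's expected payoff equals the payoff from either row against (3/11, 8/11). Using a1: 3(3/11) = 9/11.

9/11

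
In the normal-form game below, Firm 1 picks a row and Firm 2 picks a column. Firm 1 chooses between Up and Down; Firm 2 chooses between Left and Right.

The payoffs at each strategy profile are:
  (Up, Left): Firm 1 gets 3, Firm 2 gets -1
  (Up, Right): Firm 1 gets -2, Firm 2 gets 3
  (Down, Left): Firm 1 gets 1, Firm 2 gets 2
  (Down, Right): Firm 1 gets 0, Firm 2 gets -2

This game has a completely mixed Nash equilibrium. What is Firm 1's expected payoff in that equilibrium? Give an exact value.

1/2

First find q, the probability Firm 2 plays Left, from Firm 1's indifference between Up and Down: 3q − 2(1−q) = q, giving q = 1/2.
Since Firm 1 is indifferent in equilibrium, Firm 1's expected payoff equals the payoff from either row against (1/2, 1/2). Using Up: 3(1/2) − 2(1/2) = 1/2.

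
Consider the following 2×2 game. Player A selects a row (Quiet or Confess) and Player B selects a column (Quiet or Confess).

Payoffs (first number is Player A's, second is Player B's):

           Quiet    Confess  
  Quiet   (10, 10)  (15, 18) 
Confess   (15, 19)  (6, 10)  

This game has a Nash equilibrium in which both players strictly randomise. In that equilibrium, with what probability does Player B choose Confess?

5/14

Let q be the probability that Player B plays Quiet. In a completely mixed equilibrium, Player A must be indifferent between Quiet and Confess.
Player A's expected payoff from Quiet is 10q + 15(1−q); from Confess it is 15q + 6(1−q).
Setting these equal: −5q + 15 = 9q + 6, so q = 9/14.
Therefore Player B plays Confess with probability 1 − 9/14 = 5/14.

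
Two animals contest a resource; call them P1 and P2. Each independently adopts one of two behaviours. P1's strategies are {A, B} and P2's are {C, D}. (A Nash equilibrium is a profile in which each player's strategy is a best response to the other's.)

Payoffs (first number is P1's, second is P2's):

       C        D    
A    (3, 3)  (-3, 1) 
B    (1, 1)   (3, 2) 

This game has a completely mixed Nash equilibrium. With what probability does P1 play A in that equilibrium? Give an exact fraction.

1/3

Let r be the probability that P1 plays A. In a completely mixed equilibrium, P2 must be indifferent between C and D.
P2's expected payoff from C is 3r + (1−r); from D it is r + 2(1−r).
Setting these equal: 2r + 1 = −r + 2, so r = 1/3.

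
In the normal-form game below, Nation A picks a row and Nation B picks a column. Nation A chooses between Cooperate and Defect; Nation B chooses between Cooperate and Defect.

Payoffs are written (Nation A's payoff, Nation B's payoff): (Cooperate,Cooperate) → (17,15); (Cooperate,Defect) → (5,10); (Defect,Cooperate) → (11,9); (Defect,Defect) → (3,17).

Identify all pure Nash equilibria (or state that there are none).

(Cooperate, Cooperate): Nation A gets 17 ≥ 11 from Defect, and Nation B gets 15 ≥ 10 from Defect — Nash equilibrium.
(Cooperate, Defect): Nation B prefers Cooperate (15 > 10) — not an equilibrium.
(Defect, Cooperate): Nation A prefers Cooperate (17 > 11); Nation B prefers Defect (17 > 9) — not an equilibrium.
(Defect, Defect): Nation A prefers Cooperate (5 > 3) — not an equilibrium.

(Cooperate, Cooperate)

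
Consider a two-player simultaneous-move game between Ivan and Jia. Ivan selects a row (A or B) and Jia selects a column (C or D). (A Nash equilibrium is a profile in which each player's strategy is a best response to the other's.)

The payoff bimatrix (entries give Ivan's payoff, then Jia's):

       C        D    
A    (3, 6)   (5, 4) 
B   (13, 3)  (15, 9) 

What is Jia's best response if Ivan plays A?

Against A, Jia earns 6 from C and 4 from D.
So C is the best response.

C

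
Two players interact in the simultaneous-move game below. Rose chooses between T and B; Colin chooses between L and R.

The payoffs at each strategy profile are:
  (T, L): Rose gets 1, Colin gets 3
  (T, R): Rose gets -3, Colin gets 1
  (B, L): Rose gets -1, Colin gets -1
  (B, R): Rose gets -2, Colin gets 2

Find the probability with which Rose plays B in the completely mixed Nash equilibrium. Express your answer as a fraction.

Let x be the probability that Rose plays T. In a completely mixed equilibrium, Colin must be indifferent between L and R.
Colin's expected payoff from L is 3x − (1−x); from R it is x + 2(1−x).
Setting these equal: 4x − 1 = −x + 2, so x = 3/5.
Therefore Rose plays B with probability 1 − 3/5 = 2/5.

2/5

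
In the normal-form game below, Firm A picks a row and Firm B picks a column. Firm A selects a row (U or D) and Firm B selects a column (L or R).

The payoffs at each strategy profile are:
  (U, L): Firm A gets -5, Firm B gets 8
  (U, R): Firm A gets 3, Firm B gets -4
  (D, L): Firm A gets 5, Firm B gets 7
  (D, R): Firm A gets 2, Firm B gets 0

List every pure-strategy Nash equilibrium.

(D, L)

(U, L): Firm A prefers D (5 > -5) — not an equilibrium.
(U, R): Firm B prefers L (8 > -4) — not an equilibrium.
(D, L): Firm A gets 5 ≥ -5 from U, and Firm B gets 7 ≥ 0 from R — Nash equilibrium.
(D, R): Firm A prefers U (3 > 2); Firm B prefers L (7 > 0) — not an equilibrium.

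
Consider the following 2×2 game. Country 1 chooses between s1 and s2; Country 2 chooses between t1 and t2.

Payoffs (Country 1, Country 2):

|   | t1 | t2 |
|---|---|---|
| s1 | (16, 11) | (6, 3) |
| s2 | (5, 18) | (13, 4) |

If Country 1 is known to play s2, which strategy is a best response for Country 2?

Against s2, Country 2 earns 18 from t1 and 4 from t2.
So t1 is the best response.

t1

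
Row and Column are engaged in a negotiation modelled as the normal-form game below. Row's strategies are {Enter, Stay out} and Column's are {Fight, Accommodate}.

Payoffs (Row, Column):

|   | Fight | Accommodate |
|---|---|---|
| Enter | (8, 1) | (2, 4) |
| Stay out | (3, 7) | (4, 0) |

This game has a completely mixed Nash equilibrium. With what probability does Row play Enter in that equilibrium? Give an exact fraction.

Let x be the probability that Row plays Enter. In a completely mixed equilibrium, Column must be indifferent between Fight and Accommodate.
Column's expected payoff from Fight is x + 7(1−x); from Accommodate it is 4x.
Setting these equal: −6x + 7 = 4x, so x = 7/10.

7/10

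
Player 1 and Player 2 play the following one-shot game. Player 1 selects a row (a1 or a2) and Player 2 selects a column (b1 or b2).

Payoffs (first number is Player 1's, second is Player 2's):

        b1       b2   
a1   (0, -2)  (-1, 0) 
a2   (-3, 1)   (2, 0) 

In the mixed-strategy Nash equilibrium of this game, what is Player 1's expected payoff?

First find q, the probability Player 2 plays b1, from Player 1's indifference between a1 and a2: −(1−q) = −3q + 2(1−q), giving q = 1/2.
Since Player 1 is indifferent in equilibrium, Player 1's expected payoff equals the payoff from either row against (1/2, 1/2). Using a1: −(1/2) = -1/2.

-1/2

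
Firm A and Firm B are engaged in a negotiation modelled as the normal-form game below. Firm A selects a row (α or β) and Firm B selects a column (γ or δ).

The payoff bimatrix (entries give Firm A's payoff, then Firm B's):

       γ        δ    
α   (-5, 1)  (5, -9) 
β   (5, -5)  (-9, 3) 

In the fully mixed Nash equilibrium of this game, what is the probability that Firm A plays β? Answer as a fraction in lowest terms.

5/9

Let x be the probability that Firm A plays α. In a completely mixed equilibrium, Firm B must be indifferent between γ and δ.
Firm B's expected payoff from γ is x − 5(1−x); from δ it is −9x + 3(1−x).
Setting these equal: 6x − 5 = −12x + 3, so x = 4/9.
Therefore Firm A plays β with probability 1 − 4/9 = 5/9.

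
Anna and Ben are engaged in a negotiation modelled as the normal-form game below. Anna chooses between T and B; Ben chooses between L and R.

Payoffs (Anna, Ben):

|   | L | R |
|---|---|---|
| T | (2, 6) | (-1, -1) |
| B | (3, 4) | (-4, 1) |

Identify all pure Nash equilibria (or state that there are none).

(T, L): Anna prefers B (3 > 2) — not an equilibrium.
(T, R): Ben prefers L (6 > -1) — not an equilibrium.
(B, L): Anna gets 3 ≥ 2 from T, and Ben gets 4 ≥ 1 from R — Nash equilibrium.
(B, R): Anna prefers T (-1 > -4); Ben prefers L (4 > 1) — not an equilibrium.

(B, L)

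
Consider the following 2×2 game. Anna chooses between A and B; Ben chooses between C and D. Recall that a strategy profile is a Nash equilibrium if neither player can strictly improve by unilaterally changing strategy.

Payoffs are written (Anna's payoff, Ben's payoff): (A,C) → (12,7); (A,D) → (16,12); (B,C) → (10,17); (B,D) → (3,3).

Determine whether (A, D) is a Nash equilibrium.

Yes

At (A, D), Anna earns 16; switching to B would give 3, so Anna has no profitable deviation.
Ben earns 12; switching to C would give 7, so Ben has no profitable deviation.
Neither player can gain by a unilateral deviation, so this profile is a Nash equilibrium.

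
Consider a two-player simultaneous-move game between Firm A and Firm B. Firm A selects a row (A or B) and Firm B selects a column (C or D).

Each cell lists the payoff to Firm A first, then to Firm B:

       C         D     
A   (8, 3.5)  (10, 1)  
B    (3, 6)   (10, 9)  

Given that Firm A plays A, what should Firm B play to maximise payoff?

C

Against A, Firm B earns 3.5 from C and 1 from D.
So C is the best response.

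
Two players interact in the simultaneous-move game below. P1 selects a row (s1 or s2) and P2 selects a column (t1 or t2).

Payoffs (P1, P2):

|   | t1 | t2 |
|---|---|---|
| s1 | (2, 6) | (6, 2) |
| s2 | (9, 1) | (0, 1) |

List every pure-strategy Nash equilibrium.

(s2, t1)

(s1, t1): P1 prefers s2 (9 > 2) — not an equilibrium.
(s1, t2): P2 prefers t1 (6 > 2) — not an equilibrium.
(s2, t1): P1 gets 9 ≥ 2 from s1, and P2 gets 1 ≥ 1 from t2 — Nash equilibrium.
(s2, t2): P1 prefers s1 (6 > 0) — not an equilibrium.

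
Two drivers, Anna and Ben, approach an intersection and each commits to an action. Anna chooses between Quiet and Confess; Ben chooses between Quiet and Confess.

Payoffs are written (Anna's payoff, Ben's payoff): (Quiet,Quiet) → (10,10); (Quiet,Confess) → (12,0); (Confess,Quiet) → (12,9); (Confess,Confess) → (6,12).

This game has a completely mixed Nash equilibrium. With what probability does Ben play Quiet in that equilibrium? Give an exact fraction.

Let y be the probability that Ben plays Quiet. In a completely mixed equilibrium, Anna must be indifferent between Quiet and Confess.
Anna's expected payoff from Quiet is 10y + 12(1−y); from Confess it is 12y + 6(1−y).
Setting these equal: −2y + 12 = 6y + 6, so y = 3/4.

3/4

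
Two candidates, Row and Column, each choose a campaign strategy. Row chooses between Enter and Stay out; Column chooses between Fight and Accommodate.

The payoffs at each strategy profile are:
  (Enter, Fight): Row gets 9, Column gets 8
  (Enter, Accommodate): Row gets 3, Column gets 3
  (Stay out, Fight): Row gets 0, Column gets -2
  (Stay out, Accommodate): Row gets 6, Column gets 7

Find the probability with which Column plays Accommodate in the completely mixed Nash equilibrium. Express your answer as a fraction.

Let c be the probability that Column plays Fight. In a completely mixed equilibrium, Row must be indifferent between Enter and Stay out.
Row's expected payoff from Enter is 9c + 3(1−c); from Stay out it is 6(1−c).
Setting these equal: 6c + 3 = −6c + 6, so c = 1/4.
Therefore Column plays Accommodate with probability 1 − 1/4 = 3/4.

3/4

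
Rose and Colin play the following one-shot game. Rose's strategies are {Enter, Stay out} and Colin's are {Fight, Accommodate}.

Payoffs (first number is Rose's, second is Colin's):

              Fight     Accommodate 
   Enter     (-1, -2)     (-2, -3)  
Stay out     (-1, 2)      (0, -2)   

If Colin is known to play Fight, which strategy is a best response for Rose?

Against Fight, Rose earns -1 from Enter and -1 from Stay out.
So either strategy is a best response.

either — both Enter and Stay out are best responses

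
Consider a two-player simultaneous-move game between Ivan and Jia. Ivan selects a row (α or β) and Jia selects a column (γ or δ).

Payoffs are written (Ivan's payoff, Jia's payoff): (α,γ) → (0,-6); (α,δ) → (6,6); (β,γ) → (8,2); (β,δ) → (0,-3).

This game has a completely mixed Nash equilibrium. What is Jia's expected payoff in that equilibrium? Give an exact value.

-6/17

First find x, the probability Ivan plays α, from Jia's indifference between γ and δ: −6x + 2(1−x) = 6x − 3(1−x), giving x = 5/17.
Since Jia is indifferent in equilibrium, Jia's expected payoff equals the payoff from either column against (5/17, 12/17). Using γ: −6(5/17) + 2(12/17) = -6/17.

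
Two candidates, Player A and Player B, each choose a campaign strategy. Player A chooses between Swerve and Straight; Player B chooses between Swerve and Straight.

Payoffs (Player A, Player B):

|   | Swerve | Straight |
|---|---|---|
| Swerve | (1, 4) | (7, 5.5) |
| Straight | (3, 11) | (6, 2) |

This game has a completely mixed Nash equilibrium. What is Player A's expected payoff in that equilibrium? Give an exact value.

5

First find y, the probability Player B plays Swerve, from Player A's indifference between Swerve and Straight: y + 7(1−y) = 3y + 6(1−y), giving y = 1/3.
Since Player A is indifferent in equilibrium, Player A's expected payoff equals the payoff from either row against (1/3, 2/3). Using Swerve: (1/3) + 7(2/3) = 5.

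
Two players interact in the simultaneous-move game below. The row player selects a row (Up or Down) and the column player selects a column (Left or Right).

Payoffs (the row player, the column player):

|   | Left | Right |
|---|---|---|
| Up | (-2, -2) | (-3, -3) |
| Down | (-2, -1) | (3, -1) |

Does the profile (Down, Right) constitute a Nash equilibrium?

At (Down, Right), the row player earns 3; switching to Up would give -3, so the row player has no profitable deviation.
The column player earns -1; switching to Left would give -1, so the column player has no profitable deviation.
Neither player can gain by a unilateral deviation, so this profile is a Nash equilibrium.

Yes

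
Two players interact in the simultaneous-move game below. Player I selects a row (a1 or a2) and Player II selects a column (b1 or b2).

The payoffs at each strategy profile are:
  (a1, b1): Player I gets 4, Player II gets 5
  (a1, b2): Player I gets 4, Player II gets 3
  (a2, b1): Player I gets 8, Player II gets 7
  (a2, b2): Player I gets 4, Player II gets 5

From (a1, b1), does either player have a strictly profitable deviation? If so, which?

Player I at (a1, b1) earns 4; deviating to a2 yields 8 — a strict improvement.
Player II earns 5; deviating to b2 yields 3 — not better.
Only Player I has a strictly profitable deviation.

Player I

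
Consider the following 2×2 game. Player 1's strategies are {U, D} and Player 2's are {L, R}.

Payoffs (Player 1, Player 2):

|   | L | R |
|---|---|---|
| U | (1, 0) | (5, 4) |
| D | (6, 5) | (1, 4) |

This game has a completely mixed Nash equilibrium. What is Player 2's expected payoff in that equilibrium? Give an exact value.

4

First find p, the probability Player 1 plays U, from Player 2's indifference between L and R: 5(1−p) = 4p + 4(1−p), giving p = 1/5.
Since Player 2 is indifferent in equilibrium, Player 2's expected payoff equals the payoff from either column against (1/5, 4/5). Using L: 5(4/5) = 4.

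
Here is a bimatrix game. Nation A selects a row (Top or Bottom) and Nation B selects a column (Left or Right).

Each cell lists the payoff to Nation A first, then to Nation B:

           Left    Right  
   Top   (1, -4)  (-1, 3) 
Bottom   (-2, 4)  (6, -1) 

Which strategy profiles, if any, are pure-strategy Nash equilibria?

(Top, Left): Nation B prefers Right (3 > -4) — not an equilibrium.
(Top, Right): Nation A prefers Bottom (6 > -1) — not an equilibrium.
(Bottom, Left): Nation A prefers Top (1 > -2) — not an equilibrium.
(Bottom, Right): Nation B prefers Left (4 > -1) — not an equilibrium.

none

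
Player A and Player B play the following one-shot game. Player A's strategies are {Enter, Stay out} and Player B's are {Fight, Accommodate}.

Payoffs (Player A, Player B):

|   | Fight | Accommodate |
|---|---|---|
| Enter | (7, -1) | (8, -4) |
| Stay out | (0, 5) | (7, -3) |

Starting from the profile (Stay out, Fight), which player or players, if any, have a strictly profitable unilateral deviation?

Player A at (Stay out, Fight) earns 0; deviating to Enter yields 7 — a strict improvement.
Player B earns 5; deviating to Accommodate yields -3 — not better.
Only Player A has a strictly profitable deviation.

Player A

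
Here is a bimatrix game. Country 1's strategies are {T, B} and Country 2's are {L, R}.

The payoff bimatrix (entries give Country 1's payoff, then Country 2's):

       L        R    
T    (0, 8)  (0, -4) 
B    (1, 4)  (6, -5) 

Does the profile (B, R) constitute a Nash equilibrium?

No

At (B, R), Country 1 earns 6; switching to T would give 0, so Country 1 has no profitable deviation.
Country 2 earns -5; switching to L would give 4, so Country 2 would deviate.
Since at least one player can profitably deviate, this is not a Nash equilibrium.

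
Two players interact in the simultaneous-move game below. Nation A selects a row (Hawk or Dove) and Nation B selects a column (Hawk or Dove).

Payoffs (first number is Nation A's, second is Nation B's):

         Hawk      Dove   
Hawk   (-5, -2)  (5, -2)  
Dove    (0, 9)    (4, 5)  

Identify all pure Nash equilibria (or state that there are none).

(Hawk, Dove) and (Dove, Hawk)

(Hawk, Hawk): Nation A prefers Dove (0 > -5) — not an equilibrium.
(Hawk, Dove): Nation A gets 5 ≥ 4 from Dove, and Nation B gets -2 ≥ -2 from Hawk — Nash equilibrium.
(Dove, Hawk): Nation A gets 0 ≥ -5 from Hawk, and Nation B gets 9 ≥ 5 from Dove — Nash equilibrium.
(Dove, Dove): Nation A prefers Hawk (5 > 4); Nation B prefers Hawk (9 > 5) — not an equilibrium.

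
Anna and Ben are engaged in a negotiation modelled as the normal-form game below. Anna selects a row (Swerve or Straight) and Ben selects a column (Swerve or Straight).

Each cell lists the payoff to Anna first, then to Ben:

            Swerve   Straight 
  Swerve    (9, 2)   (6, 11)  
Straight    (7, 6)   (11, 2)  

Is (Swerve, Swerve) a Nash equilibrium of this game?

At (Swerve, Swerve), Anna earns 9; switching to Straight would give 7, so Anna has no profitable deviation.
Ben earns 2; switching to Straight would give 11, so Ben would deviate.
Since at least one player can profitably deviate, this is not a Nash equilibrium.

No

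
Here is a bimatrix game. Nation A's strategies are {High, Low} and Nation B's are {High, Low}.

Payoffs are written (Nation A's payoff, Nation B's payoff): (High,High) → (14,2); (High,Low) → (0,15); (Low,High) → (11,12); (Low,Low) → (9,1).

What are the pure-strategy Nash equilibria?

none

(High, High): Nation B prefers Low (15 > 2) — not an equilibrium.
(High, Low): Nation A prefers Low (9 > 0) — not an equilibrium.
(Low, High): Nation A prefers High (14 > 11) — not an equilibrium.
(Low, Low): Nation B prefers High (12 > 1) — not an equilibrium.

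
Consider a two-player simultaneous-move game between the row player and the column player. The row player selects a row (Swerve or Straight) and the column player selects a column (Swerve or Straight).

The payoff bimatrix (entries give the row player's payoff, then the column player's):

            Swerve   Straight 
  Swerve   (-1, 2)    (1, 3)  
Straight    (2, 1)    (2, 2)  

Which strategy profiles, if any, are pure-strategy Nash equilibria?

(Swerve, Swerve): the row player prefers Straight (2 > -1); the column player prefers Straight (3 > 2) — not an equilibrium.
(Swerve, Straight): the row player prefers Straight (2 > 1) — not an equilibrium.
(Straight, Swerve): the column player prefers Straight (2 > 1) — not an equilibrium.
(Straight, Straight): the row player gets 2 ≥ 1 from Swerve, and the column player gets 2 ≥ 1 from Swerve — Nash equilibrium.

(Straight, Straight)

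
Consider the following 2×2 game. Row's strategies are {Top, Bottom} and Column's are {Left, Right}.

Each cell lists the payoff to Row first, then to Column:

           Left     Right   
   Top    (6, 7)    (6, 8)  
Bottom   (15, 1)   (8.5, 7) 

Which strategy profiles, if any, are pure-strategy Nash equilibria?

(Bottom, Right)

(Top, Left): Row prefers Bottom (15 > 6); Column prefers Right (8 > 7) — not an equilibrium.
(Top, Right): Row prefers Bottom (8.5 > 6) — not an equilibrium.
(Bottom, Left): Column prefers Right (7 > 1) — not an equilibrium.
(Bottom, Right): Row gets 8.5 ≥ 6 from Top, and Column gets 7 ≥ 1 from Left — Nash equilibrium.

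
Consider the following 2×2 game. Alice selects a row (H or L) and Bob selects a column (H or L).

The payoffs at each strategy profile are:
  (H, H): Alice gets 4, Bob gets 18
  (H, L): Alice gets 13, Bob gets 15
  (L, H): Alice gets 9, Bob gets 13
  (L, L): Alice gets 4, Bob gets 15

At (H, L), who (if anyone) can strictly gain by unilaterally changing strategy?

Alice at (H, L) earns 13; deviating to L yields 4 — not better.
Bob earns 15; deviating to H yields 18 — a strict improvement.
Only Bob has a strictly profitable deviation.

Bob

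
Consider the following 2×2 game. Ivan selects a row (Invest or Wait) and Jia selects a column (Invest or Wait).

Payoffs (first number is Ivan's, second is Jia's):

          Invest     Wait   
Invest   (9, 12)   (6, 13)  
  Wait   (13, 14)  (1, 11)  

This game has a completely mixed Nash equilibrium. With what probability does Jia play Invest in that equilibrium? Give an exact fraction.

5/9

Let y be the probability that Jia plays Invest. In a completely mixed equilibrium, Ivan must be indifferent between Invest and Wait.
Ivan's expected payoff from Invest is 9y + 6(1−y); from Wait it is 13y + (1−y).
Setting these equal: 3y + 6 = 12y + 1, so y = 5/9.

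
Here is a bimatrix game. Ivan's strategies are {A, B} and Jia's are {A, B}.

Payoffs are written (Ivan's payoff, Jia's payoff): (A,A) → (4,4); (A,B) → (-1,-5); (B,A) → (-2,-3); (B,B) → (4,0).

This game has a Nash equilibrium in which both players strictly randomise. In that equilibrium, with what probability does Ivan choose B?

Let x be the probability that Ivan plays A. In a completely mixed equilibrium, Jia must be indifferent between A and B.
Jia's expected payoff from A is 4x − 3(1−x); from B it is −5x.
Setting these equal: 7x − 3 = −5x, so x = 1/4.
Therefore Ivan plays B with probability 1 − 1/4 = 3/4.

3/4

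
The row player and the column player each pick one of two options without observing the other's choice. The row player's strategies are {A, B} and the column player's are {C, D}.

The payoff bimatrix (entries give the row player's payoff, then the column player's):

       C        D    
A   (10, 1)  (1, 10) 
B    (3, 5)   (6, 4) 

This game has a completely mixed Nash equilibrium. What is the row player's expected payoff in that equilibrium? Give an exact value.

19/4

First find y, the probability the column player plays C, from the row player's indifference between A and B: 10y + (1−y) = 3y + 6(1−y), giving y = 5/12.
Since the row player is indifferent in equilibrium, the row player's expected payoff equals the payoff from either row against (5/12, 7/12). Using A: 10(5/12) + (7/12) = 19/4.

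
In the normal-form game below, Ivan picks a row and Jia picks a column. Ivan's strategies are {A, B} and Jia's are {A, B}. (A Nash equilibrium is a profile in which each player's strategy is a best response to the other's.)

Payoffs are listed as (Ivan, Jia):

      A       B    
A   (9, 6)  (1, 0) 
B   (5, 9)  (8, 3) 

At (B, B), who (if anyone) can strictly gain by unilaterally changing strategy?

Jia

Ivan at (B, B) earns 8; deviating to A yields 1 — not better.
Jia earns 3; deviating to A yields 9 — a strict improvement.
Only Jia has a strictly profitable deviation.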